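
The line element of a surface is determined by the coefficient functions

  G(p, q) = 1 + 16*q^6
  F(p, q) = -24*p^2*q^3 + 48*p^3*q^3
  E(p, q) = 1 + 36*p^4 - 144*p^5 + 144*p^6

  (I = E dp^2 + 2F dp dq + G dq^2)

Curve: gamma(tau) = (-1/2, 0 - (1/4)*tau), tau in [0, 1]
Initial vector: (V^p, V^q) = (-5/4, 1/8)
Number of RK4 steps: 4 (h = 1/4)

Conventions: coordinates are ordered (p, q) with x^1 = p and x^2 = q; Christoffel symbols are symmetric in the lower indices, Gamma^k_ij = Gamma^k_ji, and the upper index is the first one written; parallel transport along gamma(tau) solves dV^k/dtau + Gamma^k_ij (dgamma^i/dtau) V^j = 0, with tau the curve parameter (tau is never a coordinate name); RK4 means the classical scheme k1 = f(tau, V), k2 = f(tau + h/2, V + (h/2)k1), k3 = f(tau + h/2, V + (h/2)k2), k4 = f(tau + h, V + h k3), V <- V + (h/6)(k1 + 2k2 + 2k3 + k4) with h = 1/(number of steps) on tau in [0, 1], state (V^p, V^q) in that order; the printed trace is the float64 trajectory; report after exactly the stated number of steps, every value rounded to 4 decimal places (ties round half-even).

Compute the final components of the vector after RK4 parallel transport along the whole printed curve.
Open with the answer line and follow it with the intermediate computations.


Answer: V^p = -1.2523, V^q = 0.1250

gamma'(tau) = (0, -1/4); f(tau, V)^k = -Gamma^k_ij(gamma(tau)) gamma'^i(tau) V^j; h = 1/4; intermediate values shown to 6 dp
curve data and Christoffel symbols at the stage parameters:
  tau = 0.000000: gamma = (-0.500000, 0.000000), gamma' = (0.000000, -0.250000); Gamma_ppp = -4.500000, Gamma_ppq = 0.000000, Gamma_pqq = 0.000000, Gamma_qpp = 0.000000, Gamma_qpq = 0.000000, Gamma_qqq = 0.000000
  tau = 0.125000: gamma = (-0.500000, -0.031250), gamma' = (0.000000, -0.250000); Gamma_ppp = -4.500000, Gamma_ppq = 0.000000, Gamma_pqq = -0.003516, Gamma_qpp = -0.000183, Gamma_qpq = 0.000000, Gamma_qqq = 0.000000
  tau = 0.250000: gamma = (-0.500000, -0.062500), gamma' = (0.000000, -0.250000); Gamma_ppp = -4.500000, Gamma_ppq = 0.000000, Gamma_pqq = -0.014062, Gamma_qpp = -0.001465, Gamma_qpq = 0.000000, Gamma_qqq = -0.000005
  tau = 0.375000: gamma = (-0.500000, -0.093750), gamma' = (0.000000, -0.250000); Gamma_ppp = -4.499995, Gamma_ppq = 0.000000, Gamma_pqq = -0.031641, Gamma_qpp = -0.004944, Gamma_qpq = 0.000000, Gamma_qqq = -0.000035
  tau = 0.500000: gamma = (-0.500000, -0.125000), gamma' = (0.000000, -0.250000); Gamma_ppp = -4.499973, Gamma_ppq = 0.000000, Gamma_pqq = -0.056250, Gamma_qpp = -0.011719, Gamma_qpq = 0.000000, Gamma_qqq = -0.000146
  tau = 0.625000: gamma = (-0.500000, -0.156250), gamma' = (0.000000, -0.250000); Gamma_ppp = -4.499895, Gamma_ppq = 0.000000, Gamma_pqq = -0.087889, Gamma_qpp = -0.022888, Gamma_qpq = 0.000000, Gamma_qqq = -0.000447
  tau = 0.750000: gamma = (-0.500000, -0.187500), gamma' = (0.000000, -0.250000); Gamma_ppp = -4.499687, Gamma_ppq = 0.000000, Gamma_pqq = -0.126554, Gamma_qpp = -0.039548, Gamma_qpq = 0.000000, Gamma_qqq = -0.001112
  tau = 0.875000: gamma = (-0.500000, -0.218750), gamma' = (0.000000, -0.250000); Gamma_ppp = -4.499211, Gamma_ppq = 0.000000, Gamma_pqq = -0.172235, Gamma_qpp = -0.062794, Gamma_qpq = 0.000000, Gamma_qqq = -0.002404
  tau = 1.000000: gamma = (-0.500000, -0.250000), gamma' = (0.000000, -0.250000); Gamma_ppp = -4.498243, Gamma_ppq = 0.000000, Gamma_pqq = -0.224912, Gamma_qpp = -0.093713, Gamma_qpq = 0.000000, Gamma_qqq = -0.004686
step 0: V^p = -1.2500, V^q = 0.1250
step 1: k1 = (0.000000, 0.000000), k2 = (-0.000110, 0.000000), k3 = (-0.000110, 0.000000), k4 = (-0.000439, 0.000000); V <- V + (h/6)(k1 + 2k2 + 2k3 + k4): V^p = -1.2500, V^q = 0.1250
step 2: k1 = (-0.000439, 0.000000), k2 = (-0.000989, -0.000001), k3 = (-0.000989, -0.000001), k4 = (-0.001758, -0.000005); V <- V + (h/6)(k1 + 2k2 + 2k3 + k4): V^p = -1.2503, V^q = 0.1250
step 3: k1 = (-0.001758, -0.000005), k2 = (-0.002746, -0.000014), k3 = (-0.002746, -0.000014), k4 = (-0.003955, -0.000035); V <- V + (h/6)(k1 + 2k2 + 2k3 + k4): V^p = -1.2510, V^q = 0.1250
step 4: k1 = (-0.003955, -0.000035), k2 = (-0.005382, -0.000075), k3 = (-0.005382, -0.000075), k4 = (-0.007027, -0.000146); V <- V + (h/6)(k1 + 2k2 + 2k3 + k4): V^p = -1.2523, V^q = 0.1250


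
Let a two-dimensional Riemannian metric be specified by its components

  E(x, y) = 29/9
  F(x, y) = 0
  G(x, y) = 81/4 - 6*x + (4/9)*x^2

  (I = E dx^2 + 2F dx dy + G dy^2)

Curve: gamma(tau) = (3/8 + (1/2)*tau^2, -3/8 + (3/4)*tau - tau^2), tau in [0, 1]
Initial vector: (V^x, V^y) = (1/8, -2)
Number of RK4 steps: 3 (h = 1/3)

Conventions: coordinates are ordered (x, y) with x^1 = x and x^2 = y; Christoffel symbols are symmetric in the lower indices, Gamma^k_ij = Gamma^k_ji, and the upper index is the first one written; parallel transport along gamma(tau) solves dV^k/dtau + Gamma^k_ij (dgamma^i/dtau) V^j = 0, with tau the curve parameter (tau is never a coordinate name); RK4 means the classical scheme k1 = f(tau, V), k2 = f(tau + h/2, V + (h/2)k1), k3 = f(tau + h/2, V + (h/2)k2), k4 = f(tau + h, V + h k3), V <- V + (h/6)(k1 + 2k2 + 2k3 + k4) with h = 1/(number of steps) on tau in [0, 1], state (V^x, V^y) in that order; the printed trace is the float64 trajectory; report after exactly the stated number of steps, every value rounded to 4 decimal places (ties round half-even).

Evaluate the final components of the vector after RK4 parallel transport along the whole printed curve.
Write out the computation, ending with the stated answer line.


gamma'(tau) = (tau, 3/4 - 2*tau); f(tau, V)^k = -Gamma^k_ij(gamma(tau)) gamma'^i(tau) V^j; h = 1/3; intermediate values shown to 6 dp
curve data and Christoffel symbols at the stage parameters:
  tau = 0.000000: gamma = (0.375000, -0.375000), gamma' = (0.000000, 0.750000); Gamma_xxx = 0.000000, Gamma_xxy = 0.000000, Gamma_xyy = 0.879310, Gamma_yxx = 0.000000, Gamma_yxy = -0.156863, Gamma_yyy = 0.000000
  tau = 0.166667: gamma = (0.388889, -0.277778), gamma' = (0.166667, 0.416667); Gamma_xxx = 0.000000, Gamma_xxy = 0.000000, Gamma_xyy = 0.877395, Gamma_yxx = 0.000000, Gamma_yxy = -0.157205, Gamma_yyy = 0.000000
  tau = 0.333333: gamma = (0.430556, -0.236111), gamma' = (0.333333, 0.083333); Gamma_xxx = 0.000000, Gamma_xxy = 0.000000, Gamma_xyy = 0.871648, Gamma_yxx = 0.000000, Gamma_yxy = -0.158242, Gamma_yyy = 0.000000
  tau = 0.500000: gamma = (0.500000, -0.250000), gamma' = (0.500000, -0.250000); Gamma_xxx = 0.000000, Gamma_xxy = 0.000000, Gamma_xyy = 0.862069, Gamma_yxx = 0.000000, Gamma_yxy = -0.160000, Gamma_yyy = 0.000000
  tau = 0.666667: gamma = (0.597222, -0.319444), gamma' = (0.666667, -0.583333); Gamma_xxx = 0.000000, Gamma_xxy = 0.000000, Gamma_xyy = 0.848659, Gamma_yxx = 0.000000, Gamma_yxy = -0.162528, Gamma_yyy = 0.000000
  tau = 0.833333: gamma = (0.722222, -0.444444), gamma' = (0.833333, -0.916667); Gamma_xxx = 0.000000, Gamma_xxy = 0.000000, Gamma_xyy = 0.831418, Gamma_yxx = 0.000000, Gamma_yxy = -0.165899, Gamma_yyy = 0.000000
  tau = 1.000000: gamma = (0.875000, -0.625000), gamma' = (1.000000, -1.250000); Gamma_xxx = 0.000000, Gamma_xxy = 0.000000, Gamma_xyy = 0.810345, Gamma_yxx = 0.000000, Gamma_yxy = -0.170213, Gamma_yyy = 0.000000
step 0: V^x = 0.1250, V^y = -2.0000
step 1: k1 = (1.318966, 0.014706), k2 = (0.730266, -0.029751), k3 = (0.732975, -0.036372), k4 = (0.146155, -0.101264); V <- V + (h/6)(k1 + 2k2 + 2k3 + k4): V^x = 0.3690, V^y = -2.0122
step 2: k1 = (0.146158, -0.101270), k2 = (-0.437292, -0.178056), k3 = (-0.440050, -0.175190), k4 = (-1.025029, -0.245424); V <- V + (h/6)(k1 + 2k2 + 2k3 + k4): V^x = 0.2227, V^y = -2.0707
step 3: k1 = (-1.025085, -0.245472), k2 = (-1.609303, -0.299804), k3 = (-1.616204, -0.286248), k4 = (-2.194092, -0.301447); V <- V + (h/6)(k1 + 2k2 + 2k3 + k4): V^x = -0.3146, V^y = -2.1662

Answer: V^x = -0.3146, V^y = -2.1662


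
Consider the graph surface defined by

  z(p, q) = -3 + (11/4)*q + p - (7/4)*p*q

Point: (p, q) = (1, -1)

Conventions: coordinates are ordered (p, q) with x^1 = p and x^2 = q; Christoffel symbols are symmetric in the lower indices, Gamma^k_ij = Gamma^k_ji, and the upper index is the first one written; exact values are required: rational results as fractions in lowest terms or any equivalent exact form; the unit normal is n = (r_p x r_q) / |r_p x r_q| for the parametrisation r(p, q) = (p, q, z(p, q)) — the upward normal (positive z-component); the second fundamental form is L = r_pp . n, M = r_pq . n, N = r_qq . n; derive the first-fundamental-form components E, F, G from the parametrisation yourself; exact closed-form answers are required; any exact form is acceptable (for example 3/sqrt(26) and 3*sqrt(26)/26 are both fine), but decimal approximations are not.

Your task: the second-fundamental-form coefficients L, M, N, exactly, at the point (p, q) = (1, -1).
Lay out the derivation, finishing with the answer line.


z_p = 11/4, z_q = 1, z_pp = 0, z_pq = -7/4, z_qq = 0
E = 137/16, F = 11/4, G = 2; answer radicand W^2 = 153/16
unnormalised second-form numerators: l = 0, m = -7/4, n = 0; L = l/sqrt(153/16), and similarly M = m/sqrt(W^2), N = n/sqrt(W^2)

Answer: L = 0, M = -7*sqrt(17)/51, N = 0


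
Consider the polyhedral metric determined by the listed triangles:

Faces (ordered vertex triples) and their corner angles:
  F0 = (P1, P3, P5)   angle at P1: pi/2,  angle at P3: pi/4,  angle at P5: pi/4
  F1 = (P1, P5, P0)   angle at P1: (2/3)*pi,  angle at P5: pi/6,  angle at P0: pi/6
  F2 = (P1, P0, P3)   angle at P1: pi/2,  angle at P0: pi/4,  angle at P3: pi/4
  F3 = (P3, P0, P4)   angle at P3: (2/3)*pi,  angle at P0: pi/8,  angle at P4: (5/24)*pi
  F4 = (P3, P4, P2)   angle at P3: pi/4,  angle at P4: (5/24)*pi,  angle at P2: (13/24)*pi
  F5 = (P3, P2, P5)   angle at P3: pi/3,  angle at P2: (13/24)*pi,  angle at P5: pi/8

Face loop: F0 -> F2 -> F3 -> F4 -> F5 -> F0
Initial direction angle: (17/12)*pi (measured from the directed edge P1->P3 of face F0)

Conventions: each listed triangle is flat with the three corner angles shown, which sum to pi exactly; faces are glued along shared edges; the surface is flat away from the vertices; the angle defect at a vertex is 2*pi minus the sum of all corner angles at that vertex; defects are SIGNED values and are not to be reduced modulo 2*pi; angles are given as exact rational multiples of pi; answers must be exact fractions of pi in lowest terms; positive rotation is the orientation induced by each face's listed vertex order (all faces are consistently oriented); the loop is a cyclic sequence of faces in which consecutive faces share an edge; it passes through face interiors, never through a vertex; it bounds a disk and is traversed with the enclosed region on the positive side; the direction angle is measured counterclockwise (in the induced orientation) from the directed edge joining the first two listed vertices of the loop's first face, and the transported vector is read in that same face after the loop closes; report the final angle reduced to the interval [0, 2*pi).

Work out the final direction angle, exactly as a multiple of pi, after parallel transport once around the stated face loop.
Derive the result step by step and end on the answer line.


enclosed vertex P3: corner angles sum to (7/4)*pi, defect = 2*pi - (7/4)*pi = pi/4
summing the enclosed defects onto the initial angle, mod 2*pi in the induced orientation:
final angle = (17/12)*pi + pi/4 = (5/3)*pi (mod 2*pi)

Answer: final direction angle = (5/3)*pi


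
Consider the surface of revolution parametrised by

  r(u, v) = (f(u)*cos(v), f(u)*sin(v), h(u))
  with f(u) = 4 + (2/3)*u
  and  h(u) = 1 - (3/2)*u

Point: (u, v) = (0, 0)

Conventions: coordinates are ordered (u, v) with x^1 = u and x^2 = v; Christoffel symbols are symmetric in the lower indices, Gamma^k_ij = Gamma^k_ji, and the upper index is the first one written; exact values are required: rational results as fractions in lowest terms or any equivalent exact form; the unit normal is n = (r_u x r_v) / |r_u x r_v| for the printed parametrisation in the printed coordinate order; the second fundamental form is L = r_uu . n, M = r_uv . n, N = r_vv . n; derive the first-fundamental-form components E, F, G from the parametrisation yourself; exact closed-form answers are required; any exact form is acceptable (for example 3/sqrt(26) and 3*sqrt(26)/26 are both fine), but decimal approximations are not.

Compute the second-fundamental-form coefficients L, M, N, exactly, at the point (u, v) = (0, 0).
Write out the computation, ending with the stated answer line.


f = 4, f' = 2/3, f'' = 0, h' = -3/2, h'' = 0
E = 97/36, F = 0, G = 16; answer radicand W^2 = 97/36
unnormalised second-form numerators: l = 0, m = 0, n = -6; L = l/sqrt(97/36), and similarly M = m/sqrt(W^2), N = n/sqrt(W^2)

Answer: L = 0, M = 0, N = -36*sqrt(97)/97


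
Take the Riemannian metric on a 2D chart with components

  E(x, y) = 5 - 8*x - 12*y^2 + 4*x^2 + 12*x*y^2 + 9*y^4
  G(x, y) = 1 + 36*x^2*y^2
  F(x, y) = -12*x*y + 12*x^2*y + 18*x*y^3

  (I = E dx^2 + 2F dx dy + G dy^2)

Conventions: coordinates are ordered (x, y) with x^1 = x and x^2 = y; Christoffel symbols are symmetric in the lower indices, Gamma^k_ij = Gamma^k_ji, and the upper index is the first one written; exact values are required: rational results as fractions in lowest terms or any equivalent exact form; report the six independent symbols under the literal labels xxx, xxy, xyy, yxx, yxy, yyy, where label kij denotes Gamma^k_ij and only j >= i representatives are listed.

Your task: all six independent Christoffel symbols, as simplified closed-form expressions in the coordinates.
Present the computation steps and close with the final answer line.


E = 5 - 8*x - 12*y^2 + 4*x^2 + 12*x*y^2 + 9*y^4; F = -12*x*y + 12*x^2*y + 18*x*y^3; G = 1 + 36*x^2*y^2
Gamma^k_ij = (1/2) g^{kl} (d_i g_jl + d_j g_il - d_l g_ij), with g^inv = (1/(EG-F^2)) [[G, -F], [-F, E]]
first partials: E_x = -8 + 8*x + 12*y^2, E_y = -24*y + 24*x*y + 36*y^3, F_x = -12*y + 24*x*y + 18*y^3, F_y = -12*x + 12*x^2 + 54*x*y^2, G_x = 72*x*y^2, G_y = 72*x^2*y
D = EG - F^2 = 5 - 8*x - 12*y^2 + 4*x^2 + 12*x*y^2 + 9*y^4 + 36*x^2*y^2
expanded: Gamma^x_xx = (G E_x - 2F F_x + F E_y)/(2D), Gamma^x_xy = (G E_y - F G_x)/(2D), Gamma^x_yy = (2G F_y - G G_x - F G_y)/(2D), Gamma^y_xx = (2E F_x - E E_y - F E_x)/(2D), Gamma^y_xy = (E G_x - F E_y)/(2D), Gamma^y_yy = (E G_y - 2F F_y + F G_x)/(2D); substitute and cancel common factors

Answer: Gamma_xxx = (4*x + 6*y^2 - 4)/(36*x^2*y^2 + 4*x^2 + 12*x*y^2 - 8*x + 9*y^4 - 12*y^2 + 5), Gamma_xxy = (12*x*y + 18*y^3 - 12*y)/(36*x^2*y^2 + 4*x^2 + 12*x*y^2 - 8*x + 9*y^4 - 12*y^2 + 5), Gamma_xyy = (12*x^2 + 18*x*y^2 - 12*x)/(36*x^2*y^2 + 4*x^2 + 12*x*y^2 - 8*x + 9*y^4 - 12*y^2 + 5), Gamma_yxx = 12*x*y/(36*x^2*y^2 + 4*x^2 + 12*x*y^2 - 8*x + 9*y^4 - 12*y^2 + 5), Gamma_yxy = 36*x*y^2/(36*x^2*y^2 + 4*x^2 + 12*x*y^2 - 8*x + 9*y^4 - 12*y^2 + 5), Gamma_yyy = 36*x^2*y/(36*x^2*y^2 + 4*x^2 + 12*x*y^2 - 8*x + 9*y^4 - 12*y^2 + 5)


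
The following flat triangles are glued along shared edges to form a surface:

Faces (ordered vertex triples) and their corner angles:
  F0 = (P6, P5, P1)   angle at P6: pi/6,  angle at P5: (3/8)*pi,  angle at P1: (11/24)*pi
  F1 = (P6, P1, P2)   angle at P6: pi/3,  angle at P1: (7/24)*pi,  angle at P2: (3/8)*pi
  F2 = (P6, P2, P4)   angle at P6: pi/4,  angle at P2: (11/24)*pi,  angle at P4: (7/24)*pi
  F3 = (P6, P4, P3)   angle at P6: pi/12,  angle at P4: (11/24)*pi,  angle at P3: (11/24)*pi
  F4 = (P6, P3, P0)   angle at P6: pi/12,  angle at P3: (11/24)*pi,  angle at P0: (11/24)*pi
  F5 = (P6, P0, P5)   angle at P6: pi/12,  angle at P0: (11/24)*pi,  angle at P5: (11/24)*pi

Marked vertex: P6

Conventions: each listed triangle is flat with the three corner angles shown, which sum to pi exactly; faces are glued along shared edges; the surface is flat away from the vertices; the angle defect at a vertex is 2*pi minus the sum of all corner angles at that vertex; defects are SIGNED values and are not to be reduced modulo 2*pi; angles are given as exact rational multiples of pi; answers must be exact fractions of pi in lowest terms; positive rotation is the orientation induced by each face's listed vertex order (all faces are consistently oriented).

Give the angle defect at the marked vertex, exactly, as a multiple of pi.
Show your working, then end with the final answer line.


Sum of corner angles at P6: pi
defect = 2*pi - pi

Answer: defect(P6) = pi


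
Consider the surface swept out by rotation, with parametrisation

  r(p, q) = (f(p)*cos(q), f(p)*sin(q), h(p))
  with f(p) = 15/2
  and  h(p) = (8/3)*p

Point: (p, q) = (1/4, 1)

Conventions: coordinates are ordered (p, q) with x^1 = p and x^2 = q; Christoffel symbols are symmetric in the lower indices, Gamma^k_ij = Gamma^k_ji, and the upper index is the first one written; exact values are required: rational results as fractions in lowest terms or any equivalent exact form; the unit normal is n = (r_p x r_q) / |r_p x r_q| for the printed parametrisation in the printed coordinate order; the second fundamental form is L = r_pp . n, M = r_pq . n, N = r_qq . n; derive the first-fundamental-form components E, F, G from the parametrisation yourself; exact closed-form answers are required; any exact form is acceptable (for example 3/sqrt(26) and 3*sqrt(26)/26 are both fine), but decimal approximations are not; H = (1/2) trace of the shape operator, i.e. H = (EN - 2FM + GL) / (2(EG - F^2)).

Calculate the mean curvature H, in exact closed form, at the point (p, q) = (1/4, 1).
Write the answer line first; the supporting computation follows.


Answer: H = 1/15

f = 15/2, f' = 0, f'' = 0, h' = 8/3, h'' = 0
E = 64/9, F = 0, G = 225/4; answer radicand W^2 = 64/9
unnormalised second-form numerators: l = 0, m = 0, n = 20; L = l/sqrt(64/9), and similarly M = m/sqrt(W^2), N = n/sqrt(W^2)
H = (E*n - 2*F*m + G*l) / (2*(EG - F^2)*sqrt(W^2)); E*n - 2*F*m + G*l = 1280/9, EG - F^2 = 400, so H = (8/45)/sqrt(64/9)


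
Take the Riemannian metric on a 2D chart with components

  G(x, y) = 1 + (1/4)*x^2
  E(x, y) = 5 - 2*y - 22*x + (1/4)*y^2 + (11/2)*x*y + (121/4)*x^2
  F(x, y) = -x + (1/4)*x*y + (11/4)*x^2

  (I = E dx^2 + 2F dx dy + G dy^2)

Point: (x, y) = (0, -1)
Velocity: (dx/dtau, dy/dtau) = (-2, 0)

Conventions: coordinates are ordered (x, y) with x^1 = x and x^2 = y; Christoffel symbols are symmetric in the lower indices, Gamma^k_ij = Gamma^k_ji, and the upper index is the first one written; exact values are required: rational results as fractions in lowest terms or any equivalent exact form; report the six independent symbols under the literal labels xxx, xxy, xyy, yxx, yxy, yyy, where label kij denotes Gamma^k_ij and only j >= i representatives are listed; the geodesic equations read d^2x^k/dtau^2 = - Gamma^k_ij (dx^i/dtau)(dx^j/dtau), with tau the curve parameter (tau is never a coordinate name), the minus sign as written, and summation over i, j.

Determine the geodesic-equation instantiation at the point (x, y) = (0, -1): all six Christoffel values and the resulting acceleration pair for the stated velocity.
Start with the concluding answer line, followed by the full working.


Answer: Gamma_xxx = -55/29, Gamma_xxy = -5/29, Gamma_xyy = 0, Gamma_yxx = 0, Gamma_yxy = 0, Gamma_yyy = 0; accelerations (d^2x/dtau^2, d^2y/dtau^2) = (220/29, 0)

E = 29/4, F = 0, G = 1 at the point
E_x = -55/2, E_y = -5/2, F_x = -5/4, F_y = 0, G_x = 0, G_y = 0
EG - F^2 = 29/4;  g^inv = (4/29) * [[1, 0], [0, 29/4]]
first-kind symbols [ij,l] = (1/2)(d_i g_jl + d_j g_il - d_l g_ij): [xx,x] = E_x/2 = -55/4, [xx,y] = F_x - E_y/2 = 0, [xy,x] = E_y/2 = -5/4, [xy,y] = G_x/2 = 0, [yy,x] = F_y - G_x/2 = 0, [yy,y] = G_y/2 = 0
Gamma^x_ij = (G*[ij,x] - F*[ij,y])/(EG - F^2), Gamma^y_ij = (E*[ij,y] - F*[ij,x])/(EG - F^2)
Gamma_xxx = -55/29, Gamma_xxy = -5/29, Gamma_xyy = 0, Gamma_yxx = 0, Gamma_yxy = 0, Gamma_yyy = 0
d^2x/dtau^2 = -(Gamma_xxx*(-2)^2 + 2*Gamma_xxy*(-2)*(0) + Gamma_xyy*(0)^2) = 220/29
d^2y/dtau^2 = -(Gamma_yxx*(-2)^2 + 2*Gamma_yxy*(-2)*(0) + Gamma_yyy*(0)^2) = 0


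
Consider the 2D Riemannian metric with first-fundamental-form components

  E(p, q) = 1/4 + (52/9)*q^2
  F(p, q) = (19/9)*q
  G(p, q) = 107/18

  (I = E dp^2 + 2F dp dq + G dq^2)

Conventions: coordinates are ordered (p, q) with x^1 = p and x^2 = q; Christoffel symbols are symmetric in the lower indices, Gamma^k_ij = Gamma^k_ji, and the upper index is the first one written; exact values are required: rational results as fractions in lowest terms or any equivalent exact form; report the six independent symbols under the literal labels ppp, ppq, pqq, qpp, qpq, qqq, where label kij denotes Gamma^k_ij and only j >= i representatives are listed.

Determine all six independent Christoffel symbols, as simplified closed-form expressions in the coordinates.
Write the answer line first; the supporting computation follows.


Answer: Gamma_ppp = 7904*q^2/(19368*q^2 + 963), Gamma_ppq = 22256*q/(19368*q^2 + 963), Gamma_pqq = 8132/(19368*q^2 + 963), Gamma_qpp = (-21632*q^3 - 936*q)/(19368*q^2 + 963), Gamma_qpq = -7904*q^2/(19368*q^2 + 963), Gamma_qqq = -2888*q/(19368*q^2 + 963)

E = 1/4 + (52/9)*q^2; F = (19/9)*q; G = 107/18
Gamma^k_ij = (1/2) g^{kl} (d_i g_jl + d_j g_il - d_l g_ij), with g^inv = (1/(EG-F^2)) [[G, -F], [-F, E]]
first partials: E_p = 0, E_q = (104/9)*q, F_p = 0, F_q = 19/9, G_p = 0, G_q = 0
D = EG - F^2 = 107/72 + (269/9)*q^2
expanded: Gamma^p_pp = (G E_p - 2F F_p + F E_q)/(2D), Gamma^p_pq = (G E_q - F G_p)/(2D), Gamma^p_qq = (2G F_q - G G_p - F G_q)/(2D), Gamma^q_pp = (2E F_p - E E_q - F E_p)/(2D), Gamma^q_pq = (E G_p - F E_q)/(2D), Gamma^q_qq = (E G_q - 2F F_q + F G_p)/(2D); substitute and cancel common factors


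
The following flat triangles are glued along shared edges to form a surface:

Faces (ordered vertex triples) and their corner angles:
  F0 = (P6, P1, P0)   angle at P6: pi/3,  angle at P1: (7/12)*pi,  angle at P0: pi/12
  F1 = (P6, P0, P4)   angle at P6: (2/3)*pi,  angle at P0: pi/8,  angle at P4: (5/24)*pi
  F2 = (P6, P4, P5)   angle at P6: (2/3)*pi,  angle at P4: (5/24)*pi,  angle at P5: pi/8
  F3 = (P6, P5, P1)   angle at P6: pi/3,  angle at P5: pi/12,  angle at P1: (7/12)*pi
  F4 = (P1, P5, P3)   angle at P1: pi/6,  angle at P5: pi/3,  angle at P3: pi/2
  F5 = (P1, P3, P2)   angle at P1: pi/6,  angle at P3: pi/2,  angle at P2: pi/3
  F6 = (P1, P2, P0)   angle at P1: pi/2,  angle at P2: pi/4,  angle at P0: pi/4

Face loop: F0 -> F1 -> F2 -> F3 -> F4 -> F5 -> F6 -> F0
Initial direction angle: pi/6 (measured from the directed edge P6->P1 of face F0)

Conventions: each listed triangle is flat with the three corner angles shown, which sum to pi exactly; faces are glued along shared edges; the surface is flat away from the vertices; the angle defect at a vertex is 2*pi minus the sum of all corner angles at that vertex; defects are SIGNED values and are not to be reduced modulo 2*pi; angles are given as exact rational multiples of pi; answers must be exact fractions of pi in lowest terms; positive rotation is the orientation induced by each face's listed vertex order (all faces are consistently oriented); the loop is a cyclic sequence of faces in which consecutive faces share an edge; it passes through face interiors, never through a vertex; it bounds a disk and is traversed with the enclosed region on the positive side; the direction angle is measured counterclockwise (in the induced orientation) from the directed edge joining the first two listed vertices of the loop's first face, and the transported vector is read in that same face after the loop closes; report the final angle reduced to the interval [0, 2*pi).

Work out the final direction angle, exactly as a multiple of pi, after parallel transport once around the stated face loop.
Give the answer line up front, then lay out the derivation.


Answer: final direction angle = pi/6

enclosed vertex P1: corner angles sum to 2*pi, defect = 2*pi - 2*pi = 0
enclosed vertex P6: corner angles sum to 2*pi, defect = 2*pi - 2*pi = 0
transport around the loop rotates by the sum of enclosed defects; add to the initial angle mod 2*pi
final angle = pi/6 + 0 = pi/6 (mod 2*pi)


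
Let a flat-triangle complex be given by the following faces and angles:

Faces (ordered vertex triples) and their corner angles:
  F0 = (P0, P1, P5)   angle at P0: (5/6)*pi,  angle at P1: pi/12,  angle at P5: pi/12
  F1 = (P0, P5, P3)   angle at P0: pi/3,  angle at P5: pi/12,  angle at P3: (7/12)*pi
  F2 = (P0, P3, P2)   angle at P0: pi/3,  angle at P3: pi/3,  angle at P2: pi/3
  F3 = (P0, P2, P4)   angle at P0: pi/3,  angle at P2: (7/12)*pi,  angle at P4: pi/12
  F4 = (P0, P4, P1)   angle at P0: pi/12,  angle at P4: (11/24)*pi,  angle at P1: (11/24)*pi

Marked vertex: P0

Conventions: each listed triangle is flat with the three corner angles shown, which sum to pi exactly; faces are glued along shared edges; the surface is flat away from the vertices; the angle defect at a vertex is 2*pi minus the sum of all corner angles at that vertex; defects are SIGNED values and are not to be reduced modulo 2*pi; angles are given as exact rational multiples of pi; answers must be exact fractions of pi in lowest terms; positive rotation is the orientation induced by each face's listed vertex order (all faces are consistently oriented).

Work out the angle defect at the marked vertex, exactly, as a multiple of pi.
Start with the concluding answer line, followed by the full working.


Answer: defect(P0) = pi/12

Sum of corner angles at P0: (23/12)*pi
defect = 2*pi - (23/12)*pi


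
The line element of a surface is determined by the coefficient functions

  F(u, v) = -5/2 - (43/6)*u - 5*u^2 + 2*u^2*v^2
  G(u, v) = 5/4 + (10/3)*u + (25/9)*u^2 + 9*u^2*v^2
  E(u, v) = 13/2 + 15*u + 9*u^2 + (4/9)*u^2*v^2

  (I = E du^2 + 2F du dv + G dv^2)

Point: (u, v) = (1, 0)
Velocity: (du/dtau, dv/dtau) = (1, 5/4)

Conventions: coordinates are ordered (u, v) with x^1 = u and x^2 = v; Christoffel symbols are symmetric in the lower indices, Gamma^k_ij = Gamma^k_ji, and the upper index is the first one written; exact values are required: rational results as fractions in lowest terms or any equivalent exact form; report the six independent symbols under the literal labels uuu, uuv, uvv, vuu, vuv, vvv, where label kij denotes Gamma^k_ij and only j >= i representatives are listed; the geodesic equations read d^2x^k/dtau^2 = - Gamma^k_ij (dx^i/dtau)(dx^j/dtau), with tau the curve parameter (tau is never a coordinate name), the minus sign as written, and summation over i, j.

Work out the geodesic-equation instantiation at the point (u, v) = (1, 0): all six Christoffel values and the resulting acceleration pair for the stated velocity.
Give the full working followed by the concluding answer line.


E = 61/2, F = -44/3, G = 265/36 at the point
E_u = 33, E_v = 0, F_u = -103/6, F_v = 0, G_u = 80/9, G_v = 0
EG - F^2 = 677/72;  g^inv = (72/677) * [[265/36, 44/3], [44/3, 61/2]]
first-kind symbols [ij,l] = (1/2)(d_i g_jl + d_j g_il - d_l g_ij): [uu,u] = E_u/2 = 33/2, [uu,v] = F_u - E_v/2 = -103/6, [uv,u] = E_v/2 = 0, [uv,v] = G_u/2 = 40/9, [vv,u] = F_v - G_u/2 = -40/9, [vv,v] = G_v/2 = 0
Gamma^u_ij = (G*[ij,u] - F*[ij,v])/(EG - F^2), Gamma^v_ij = (E*[ij,v] - F*[ij,u])/(EG - F^2)
Gamma_uuu = -9383/677, Gamma_uuv = 14080/2031, Gamma_uvv = -21200/6093, Gamma_vuu = -20274/677, Gamma_vuv = 9760/677, Gamma_vvv = -14080/2031
d^2u/dtau^2 = -(Gamma_uuu*(1)^2 + 2*Gamma_uuv*(1)*(5/4) + Gamma_uvv*(5/4)^2) = 11972/6093
d^2v/dtau^2 = -(Gamma_vuu*(1)^2 + 2*Gamma_vuv*(1)*(5/4) + Gamma_vvv*(5/4)^2) = 9622/2031

Answer: Gamma_uuu = -9383/677, Gamma_uuv = 14080/2031, Gamma_uvv = -21200/6093, Gamma_vuu = -20274/677, Gamma_vuv = 9760/677, Gamma_vvv = -14080/2031; accelerations (d^2u/dtau^2, d^2v/dtau^2) = (11972/6093, 9622/2031)


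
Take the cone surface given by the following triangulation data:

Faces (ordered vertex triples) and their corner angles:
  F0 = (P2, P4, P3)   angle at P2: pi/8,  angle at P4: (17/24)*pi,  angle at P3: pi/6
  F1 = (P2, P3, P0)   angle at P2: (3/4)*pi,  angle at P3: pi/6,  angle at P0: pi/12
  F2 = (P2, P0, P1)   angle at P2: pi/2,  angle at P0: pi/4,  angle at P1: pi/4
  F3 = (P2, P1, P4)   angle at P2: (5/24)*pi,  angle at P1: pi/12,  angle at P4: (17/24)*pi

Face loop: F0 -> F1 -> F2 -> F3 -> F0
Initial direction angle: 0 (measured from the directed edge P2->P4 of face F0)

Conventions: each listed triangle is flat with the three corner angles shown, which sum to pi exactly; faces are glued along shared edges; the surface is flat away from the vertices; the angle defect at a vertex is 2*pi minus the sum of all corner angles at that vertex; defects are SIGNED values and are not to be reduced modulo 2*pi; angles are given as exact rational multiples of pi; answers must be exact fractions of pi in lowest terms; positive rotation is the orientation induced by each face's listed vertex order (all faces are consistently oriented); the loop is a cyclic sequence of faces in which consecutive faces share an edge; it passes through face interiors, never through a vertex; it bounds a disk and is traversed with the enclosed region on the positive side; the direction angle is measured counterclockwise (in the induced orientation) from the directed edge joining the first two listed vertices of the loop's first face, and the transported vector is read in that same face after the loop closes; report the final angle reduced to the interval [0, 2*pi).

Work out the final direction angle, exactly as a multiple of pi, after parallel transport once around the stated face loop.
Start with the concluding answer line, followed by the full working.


Answer: final direction angle = (5/12)*pi

enclosed vertex P2: corner angles sum to (19/12)*pi, defect = 2*pi - (19/12)*pi = (5/12)*pi
the final direction is the initial angle plus the enclosed defects, taken mod 2*pi in the induced orientation
final angle = 0 + (5/12)*pi = (5/12)*pi (mod 2*pi)


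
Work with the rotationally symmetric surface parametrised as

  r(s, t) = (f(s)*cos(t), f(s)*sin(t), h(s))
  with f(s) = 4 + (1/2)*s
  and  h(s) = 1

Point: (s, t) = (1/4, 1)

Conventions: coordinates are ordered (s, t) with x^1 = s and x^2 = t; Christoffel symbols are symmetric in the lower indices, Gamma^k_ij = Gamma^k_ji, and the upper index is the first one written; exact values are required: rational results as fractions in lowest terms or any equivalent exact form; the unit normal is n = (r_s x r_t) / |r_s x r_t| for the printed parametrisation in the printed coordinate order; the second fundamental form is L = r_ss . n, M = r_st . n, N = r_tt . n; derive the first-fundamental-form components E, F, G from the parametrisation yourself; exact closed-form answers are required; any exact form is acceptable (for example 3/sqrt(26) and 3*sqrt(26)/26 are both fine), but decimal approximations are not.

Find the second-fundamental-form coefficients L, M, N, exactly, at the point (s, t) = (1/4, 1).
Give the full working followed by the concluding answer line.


f = 33/8, f' = 1/2, f'' = 0, h' = 0, h'' = 0
E = 1/4, F = 0, G = 1089/64; answer radicand W^2 = 1/4
unnormalised second-form numerators: l = 0, m = 0, n = 0; L = l/sqrt(1/4), and similarly M = m/sqrt(W^2), N = n/sqrt(W^2)

Answer: L = 0, M = 0, N = 0


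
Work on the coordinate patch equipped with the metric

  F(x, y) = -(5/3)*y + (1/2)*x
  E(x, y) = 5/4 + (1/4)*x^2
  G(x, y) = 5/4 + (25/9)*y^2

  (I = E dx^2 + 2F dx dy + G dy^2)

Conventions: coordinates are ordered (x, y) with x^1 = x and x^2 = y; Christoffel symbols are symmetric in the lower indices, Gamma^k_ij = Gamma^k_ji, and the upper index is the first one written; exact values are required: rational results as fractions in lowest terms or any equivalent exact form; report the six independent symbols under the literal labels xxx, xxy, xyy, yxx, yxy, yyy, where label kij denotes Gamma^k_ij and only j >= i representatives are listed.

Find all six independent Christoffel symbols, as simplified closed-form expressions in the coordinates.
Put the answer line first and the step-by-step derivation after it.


Answer: Gamma_xxx = (100*x*y^2 + 9*x + 120*y)/(100*x^2*y^2 + 9*x^2 + 240*x*y + 100*y^2 + 225), Gamma_xxy = 0, Gamma_xyy = (-200*x*y - 300)/(100*x^2*y^2 + 9*x^2 + 240*x*y + 100*y^2 + 225), Gamma_yxx = (60*x*y + 90)/(100*x^2*y^2 + 9*x^2 + 240*x*y + 100*y^2 + 225), Gamma_yxy = 0, Gamma_yyy = (100*x^2*y + 120*x + 100*y)/(100*x^2*y^2 + 9*x^2 + 240*x*y + 100*y^2 + 225)

E = 5/4 + (1/4)*x^2; F = -(5/3)*y + (1/2)*x; G = 5/4 + (25/9)*y^2
Gamma^k_ij = (1/2) g^{kl} (d_i g_jl + d_j g_il - d_l g_ij), with g^inv = (1/(EG-F^2)) [[G, -F], [-F, E]]
first partials: E_x = (1/2)*x, E_y = 0, F_x = 1/2, F_y = -5/3, G_x = 0, G_y = (50/9)*y
D = EG - F^2 = 25/16 + (25/36)*y^2 + (5/3)*x*y + (1/16)*x^2 + (25/36)*x^2*y^2
expanded: Gamma^x_xx = (G E_x - 2F F_x + F E_y)/(2D), Gamma^x_xy = (G E_y - F G_x)/(2D), Gamma^x_yy = (2G F_y - G G_x - F G_y)/(2D), Gamma^y_xx = (2E F_x - E E_y - F E_x)/(2D), Gamma^y_xy = (E G_x - F E_y)/(2D), Gamma^y_yy = (E G_y - 2F F_y + F G_x)/(2D); substitute and cancel common factors


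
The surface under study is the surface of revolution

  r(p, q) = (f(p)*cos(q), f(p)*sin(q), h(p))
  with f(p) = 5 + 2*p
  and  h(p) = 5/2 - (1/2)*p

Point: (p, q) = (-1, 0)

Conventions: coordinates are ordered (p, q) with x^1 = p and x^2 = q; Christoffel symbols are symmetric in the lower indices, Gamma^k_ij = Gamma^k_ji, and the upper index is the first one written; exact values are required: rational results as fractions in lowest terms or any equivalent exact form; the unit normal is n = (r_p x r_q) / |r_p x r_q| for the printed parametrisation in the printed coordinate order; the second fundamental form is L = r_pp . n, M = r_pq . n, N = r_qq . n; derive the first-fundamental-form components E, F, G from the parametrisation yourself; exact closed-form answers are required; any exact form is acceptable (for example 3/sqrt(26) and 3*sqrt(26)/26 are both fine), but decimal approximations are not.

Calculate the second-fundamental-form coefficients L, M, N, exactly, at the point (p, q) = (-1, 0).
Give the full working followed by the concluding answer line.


f = 3, f' = 2, f'' = 0, h' = -1/2, h'' = 0
E = 17/4, F = 0, G = 9; answer radicand W^2 = 17/4
unnormalised second-form numerators: l = 0, m = 0, n = -3/2; L = l/sqrt(17/4), and similarly M = m/sqrt(W^2), N = n/sqrt(W^2)

Answer: L = 0, M = 0, N = -3*sqrt(17)/17


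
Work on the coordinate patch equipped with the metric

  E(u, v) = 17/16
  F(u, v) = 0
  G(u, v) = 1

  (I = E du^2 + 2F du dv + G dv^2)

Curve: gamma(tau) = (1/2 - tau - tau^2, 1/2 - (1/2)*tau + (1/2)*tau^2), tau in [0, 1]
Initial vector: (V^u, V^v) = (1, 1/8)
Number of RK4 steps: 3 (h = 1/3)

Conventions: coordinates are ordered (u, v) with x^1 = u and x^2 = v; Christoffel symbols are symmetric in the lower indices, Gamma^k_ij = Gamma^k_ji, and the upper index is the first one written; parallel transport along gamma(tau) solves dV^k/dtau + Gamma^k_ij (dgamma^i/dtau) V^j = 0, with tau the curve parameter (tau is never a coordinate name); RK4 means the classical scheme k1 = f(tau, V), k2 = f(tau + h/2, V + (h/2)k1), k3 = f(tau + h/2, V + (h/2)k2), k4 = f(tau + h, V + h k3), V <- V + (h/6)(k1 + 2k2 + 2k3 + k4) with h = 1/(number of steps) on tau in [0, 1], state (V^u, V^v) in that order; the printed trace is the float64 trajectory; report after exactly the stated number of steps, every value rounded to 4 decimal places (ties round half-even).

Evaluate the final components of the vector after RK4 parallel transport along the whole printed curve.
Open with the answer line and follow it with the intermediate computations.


Answer: V^u = 1.0000, V^v = 0.1250

gamma'(tau) = (-1 - 2*tau, -1/2 + tau); f(tau, V)^k = -Gamma^k_ij(gamma(tau)) gamma'^i(tau) V^j; h = 1/3; intermediate values shown to 6 dp
curve data and Christoffel symbols at the stage parameters:
  tau = 0.000000: gamma = (0.500000, 0.500000), gamma' = (-1.000000, -0.500000); Gamma_uuu = 0.000000, Gamma_uuv = 0.000000, Gamma_uvv = 0.000000, Gamma_vuu = 0.000000, Gamma_vuv = 0.000000, Gamma_vvv = 0.000000
  tau = 0.166667: gamma = (0.305556, 0.430556), gamma' = (-1.333333, -0.333333); Gamma_uuu = 0.000000, Gamma_uuv = 0.000000, Gamma_uvv = 0.000000, Gamma_vuu = 0.000000, Gamma_vuv = 0.000000, Gamma_vvv = 0.000000
  tau = 0.333333: gamma = (0.055556, 0.388889), gamma' = (-1.666667, -0.166667); Gamma_uuu = 0.000000, Gamma_uuv = 0.000000, Gamma_uvv = 0.000000, Gamma_vuu = 0.000000, Gamma_vuv = 0.000000, Gamma_vvv = 0.000000
  tau = 0.500000: gamma = (-0.250000, 0.375000), gamma' = (-2.000000, 0.000000); Gamma_uuu = 0.000000, Gamma_uuv = 0.000000, Gamma_uvv = 0.000000, Gamma_vuu = 0.000000, Gamma_vuv = 0.000000, Gamma_vvv = 0.000000
  tau = 0.666667: gamma = (-0.611111, 0.388889), gamma' = (-2.333333, 0.166667); Gamma_uuu = 0.000000, Gamma_uuv = 0.000000, Gamma_uvv = 0.000000, Gamma_vuu = 0.000000, Gamma_vuv = 0.000000, Gamma_vvv = 0.000000
  tau = 0.833333: gamma = (-1.027778, 0.430556), gamma' = (-2.666667, 0.333333); Gamma_uuu = 0.000000, Gamma_uuv = 0.000000, Gamma_uvv = 0.000000, Gamma_vuu = 0.000000, Gamma_vuv = 0.000000, Gamma_vvv = 0.000000
  tau = 1.000000: gamma = (-1.500000, 0.500000), gamma' = (-3.000000, 0.500000); Gamma_uuu = 0.000000, Gamma_uuv = 0.000000, Gamma_uvv = 0.000000, Gamma_vuu = 0.000000, Gamma_vuv = 0.000000, Gamma_vvv = 0.000000
step 0: V^u = 1.0000, V^v = 0.1250
step 1: k1 = (0.000000, 0.000000), k2 = (0.000000, 0.000000), k3 = (0.000000, 0.000000), k4 = (0.000000, 0.000000); V <- V + (h/6)(k1 + 2k2 + 2k3 + k4): V^u = 1.0000, V^v = 0.1250
step 2: k1 = (0.000000, 0.000000), k2 = (0.000000, 0.000000), k3 = (0.000000, 0.000000), k4 = (0.000000, 0.000000); V <- V + (h/6)(k1 + 2k2 + 2k3 + k4): V^u = 1.0000, V^v = 0.1250
step 3: k1 = (0.000000, 0.000000), k2 = (0.000000, 0.000000), k3 = (0.000000, 0.000000), k4 = (0.000000, 0.000000); V <- V + (h/6)(k1 + 2k2 + 2k3 + k4): V^u = 1.0000, V^v = 0.1250


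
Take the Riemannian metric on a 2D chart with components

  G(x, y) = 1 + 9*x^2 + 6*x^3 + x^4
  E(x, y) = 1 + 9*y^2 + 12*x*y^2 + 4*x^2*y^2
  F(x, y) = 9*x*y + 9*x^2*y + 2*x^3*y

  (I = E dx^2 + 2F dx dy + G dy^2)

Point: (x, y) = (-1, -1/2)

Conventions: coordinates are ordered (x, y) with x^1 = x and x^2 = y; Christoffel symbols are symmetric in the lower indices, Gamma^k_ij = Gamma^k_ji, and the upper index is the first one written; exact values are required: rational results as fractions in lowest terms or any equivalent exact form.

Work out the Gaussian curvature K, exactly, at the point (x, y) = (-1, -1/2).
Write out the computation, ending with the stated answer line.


E = 5/4, F = 1, G = 5, EG - F^2 = 21/4 at the point
E_x = 1, E_y = -1, F_x = 3/2, F_y = -2, G_x = -4, G_y = 0
E_yy = 2, F_xy = -3, G_xx = -6
Evaluate Brioschi's two determinant matrices M1, M2 and divide by (EG - F^2)^2.
M1 = [[-E_yy/2 + F_xy - G_xx/2, E_x/2, F_x - E_y/2], [F_y - G_x/2, E, F], [G_y/2, F, G]] = [[-1, 1/2, 2], [0, 5/4, 1], [0, 1, 5]]; det M1 = -21/4
M2 = [[0, E_y/2, G_x/2], [E_y/2, E, F], [G_x/2, F, G]] = [[0, -1/2, -2], [-1/2, 5/4, 1], [-2, 1, 5]]; det M2 = -17/4
det M1 - det M2 = -1; K = -1 / (21/4)^2 = -16/441

Answer: K = -16/441


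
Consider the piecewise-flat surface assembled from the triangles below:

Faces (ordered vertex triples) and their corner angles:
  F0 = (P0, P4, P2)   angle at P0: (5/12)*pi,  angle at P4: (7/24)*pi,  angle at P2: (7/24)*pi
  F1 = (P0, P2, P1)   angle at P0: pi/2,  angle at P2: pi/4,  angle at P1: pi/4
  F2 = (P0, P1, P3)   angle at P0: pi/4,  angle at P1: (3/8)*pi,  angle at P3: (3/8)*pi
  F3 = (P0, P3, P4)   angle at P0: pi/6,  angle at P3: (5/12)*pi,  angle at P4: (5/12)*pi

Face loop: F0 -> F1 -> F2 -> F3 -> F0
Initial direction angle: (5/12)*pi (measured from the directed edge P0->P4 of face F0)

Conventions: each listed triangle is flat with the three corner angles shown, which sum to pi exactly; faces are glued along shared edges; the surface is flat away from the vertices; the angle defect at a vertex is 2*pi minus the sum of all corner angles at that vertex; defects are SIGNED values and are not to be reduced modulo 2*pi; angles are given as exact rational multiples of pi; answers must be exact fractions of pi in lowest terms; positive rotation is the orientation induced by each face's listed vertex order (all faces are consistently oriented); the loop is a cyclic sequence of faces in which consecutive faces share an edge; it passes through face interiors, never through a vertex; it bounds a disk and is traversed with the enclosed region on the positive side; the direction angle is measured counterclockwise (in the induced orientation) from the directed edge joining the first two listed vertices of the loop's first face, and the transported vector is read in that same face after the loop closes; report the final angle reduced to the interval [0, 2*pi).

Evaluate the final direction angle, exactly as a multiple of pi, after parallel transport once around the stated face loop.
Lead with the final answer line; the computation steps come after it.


Answer: final direction angle = (13/12)*pi

enclosed vertex P0: corner angles sum to (4/3)*pi, defect = 2*pi - (4/3)*pi = (2/3)*pi
summing the enclosed defects onto the initial angle, mod 2*pi in the induced orientation:
final angle = (5/12)*pi + (2/3)*pi = (13/12)*pi (mod 2*pi)
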